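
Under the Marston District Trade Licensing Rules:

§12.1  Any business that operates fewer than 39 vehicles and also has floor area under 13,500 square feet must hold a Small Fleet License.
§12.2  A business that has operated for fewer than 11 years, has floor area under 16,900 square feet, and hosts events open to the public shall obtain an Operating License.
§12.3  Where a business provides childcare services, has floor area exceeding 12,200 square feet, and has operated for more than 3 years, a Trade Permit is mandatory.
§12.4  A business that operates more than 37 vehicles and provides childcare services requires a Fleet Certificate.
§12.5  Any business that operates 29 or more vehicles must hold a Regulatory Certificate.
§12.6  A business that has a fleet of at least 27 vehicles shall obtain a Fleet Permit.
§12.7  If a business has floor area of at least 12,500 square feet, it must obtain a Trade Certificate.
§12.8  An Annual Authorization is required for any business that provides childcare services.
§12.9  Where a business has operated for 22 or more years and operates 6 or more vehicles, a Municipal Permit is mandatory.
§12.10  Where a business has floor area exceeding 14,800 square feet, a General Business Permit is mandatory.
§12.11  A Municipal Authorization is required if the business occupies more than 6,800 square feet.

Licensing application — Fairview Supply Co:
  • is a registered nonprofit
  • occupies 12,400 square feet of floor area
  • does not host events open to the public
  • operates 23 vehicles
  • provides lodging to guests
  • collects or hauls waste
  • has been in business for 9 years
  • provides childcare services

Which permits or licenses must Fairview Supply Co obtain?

§12.1 vehicles 23 < 39; floor area 12,400 square feet < 13,500 square feet → Small Fleet License required.
§12.2 years in business 9 < 11; floor area 12,400 square feet < 16,900 square feet; does not host events open to the public → Operating License not required.
§12.3 provides childcare services; floor area 12,400 square feet > 12,200 square feet; years in business 9 > 3 → Trade Permit required.
§12.4 vehicles 23 ≤ 37; provides childcare services → Fleet Certificate not required.
§12.5 vehicles 23 < 29 → Regulatory Certificate not required.
§12.6 vehicles 23 < 27 → Fleet Permit not required.
§12.7 floor area 12,400 square feet < 12,500 square feet → Trade Certificate not required.
§12.8 provides childcare services → Annual Authorization required.
§12.9 years in business 9 < 22; vehicles 23 ≥ 6 → Municipal Permit not required.
§12.10 floor area 12,400 square feet ≤ 14,800 square feet → General Business Permit not required.
§12.11 floor area 12,400 square feet > 6,800 square feet → Municipal Authorization required.

Annual Authorization, Municipal Authorization, Small Fleet License, Trade Permit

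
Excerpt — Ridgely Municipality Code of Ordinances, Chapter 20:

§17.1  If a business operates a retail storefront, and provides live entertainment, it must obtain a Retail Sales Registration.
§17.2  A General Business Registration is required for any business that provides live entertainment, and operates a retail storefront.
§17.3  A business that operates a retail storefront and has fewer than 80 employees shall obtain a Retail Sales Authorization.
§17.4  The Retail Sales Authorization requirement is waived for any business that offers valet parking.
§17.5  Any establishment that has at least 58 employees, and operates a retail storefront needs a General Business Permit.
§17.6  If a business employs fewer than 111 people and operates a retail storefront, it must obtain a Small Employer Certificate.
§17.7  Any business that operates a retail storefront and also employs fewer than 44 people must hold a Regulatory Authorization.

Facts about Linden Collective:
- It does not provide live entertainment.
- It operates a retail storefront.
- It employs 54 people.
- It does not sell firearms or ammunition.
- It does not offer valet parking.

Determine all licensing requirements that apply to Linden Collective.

Retail Sales Authorization, Small Employer Certificate

§17.1 operates a retail storefront; does not provide live entertainment → Retail Sales Registration not required.
§17.2 does not provide live entertainment; operates a retail storefront → General Business Registration not required.
§17.3 operates a retail storefront; employees 54 < 80 → Retail Sales Authorization required.
§17.4 does not offer valet parking → Retail Sales Authorization exemption does not apply.
§17.5 employees 54 < 58; operates a retail storefront → General Business Permit not required.
§17.6 employees 54 < 111; operates a retail storefront → Small Employer Certificate required.
§17.7 operates a retail storefront; employees 54 ≥ 44 → Regulatory Authorization not required.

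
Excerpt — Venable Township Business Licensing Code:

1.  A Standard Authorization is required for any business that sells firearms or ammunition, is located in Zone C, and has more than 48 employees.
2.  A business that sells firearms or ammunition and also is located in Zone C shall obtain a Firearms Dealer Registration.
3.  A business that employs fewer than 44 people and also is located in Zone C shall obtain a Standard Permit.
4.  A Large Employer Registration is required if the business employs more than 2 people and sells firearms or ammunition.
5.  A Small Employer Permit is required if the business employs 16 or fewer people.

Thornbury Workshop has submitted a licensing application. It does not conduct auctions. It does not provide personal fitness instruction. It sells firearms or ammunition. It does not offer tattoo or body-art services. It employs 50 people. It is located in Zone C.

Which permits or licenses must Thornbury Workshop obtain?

1. sells firearms or ammunition; is located in Zone C; employees 50 > 48 → Standard Authorization required.
2. sells firearms or ammunition; is located in Zone C → Firearms Dealer Registration required.
3. employees 50 ≥ 44; is located in Zone C → Standard Permit not required.
4. employees 50 > 2; sells firearms or ammunition → Large Employer Registration required.
5. employees 50 > 16 → Small Employer Permit not required.

Firearms Dealer Registration, Large Employer Registration, Standard Authorization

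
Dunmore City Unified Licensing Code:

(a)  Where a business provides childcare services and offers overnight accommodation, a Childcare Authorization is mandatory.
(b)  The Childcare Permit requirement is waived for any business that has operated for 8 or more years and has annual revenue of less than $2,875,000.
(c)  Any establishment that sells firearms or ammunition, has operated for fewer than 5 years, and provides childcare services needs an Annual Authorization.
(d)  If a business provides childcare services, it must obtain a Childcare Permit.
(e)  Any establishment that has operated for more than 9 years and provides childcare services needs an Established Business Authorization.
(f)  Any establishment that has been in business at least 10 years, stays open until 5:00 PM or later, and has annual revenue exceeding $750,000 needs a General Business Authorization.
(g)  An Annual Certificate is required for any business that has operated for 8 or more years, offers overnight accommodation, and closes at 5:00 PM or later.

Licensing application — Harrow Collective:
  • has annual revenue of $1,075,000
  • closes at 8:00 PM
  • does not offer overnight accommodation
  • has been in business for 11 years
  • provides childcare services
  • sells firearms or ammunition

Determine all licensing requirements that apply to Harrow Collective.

Established Business Authorization, General Business Authorization

(a) provides childcare services; does not offer overnight accommodation → Childcare Authorization not required.
(b) years in business 11 ≥ 8; revenue $1,075,000 < $2,875,000 → exempt from Childcare Permit.
(c) sells firearms or ammunition; years in business 11 ≥ 5; provides childcare services → Annual Authorization not required.
(d) provides childcare services → Childcare Permit required.
(e) years in business 11 > 9; provides childcare services → Established Business Authorization required.
(f) years in business 11 ≥ 10; closes 8:00 PM, after 5:00 PM; revenue $1,075,000 > $750,000 → General Business Authorization required.
(g) years in business 11 ≥ 8; does not offer overnight accommodation; closes 8:00 PM, after 5:00 PM → Annual Certificate not required.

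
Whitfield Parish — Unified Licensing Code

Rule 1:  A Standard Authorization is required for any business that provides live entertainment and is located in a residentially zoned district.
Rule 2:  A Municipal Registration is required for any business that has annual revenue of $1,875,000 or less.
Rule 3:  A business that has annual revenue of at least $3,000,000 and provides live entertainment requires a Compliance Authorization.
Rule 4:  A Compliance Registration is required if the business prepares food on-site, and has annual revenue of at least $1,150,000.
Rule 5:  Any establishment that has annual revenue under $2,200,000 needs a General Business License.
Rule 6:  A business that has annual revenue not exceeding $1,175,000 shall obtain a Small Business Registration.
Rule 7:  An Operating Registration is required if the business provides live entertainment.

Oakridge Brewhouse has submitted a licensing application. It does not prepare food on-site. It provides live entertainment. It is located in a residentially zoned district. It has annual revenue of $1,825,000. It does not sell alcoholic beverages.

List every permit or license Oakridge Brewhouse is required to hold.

General Business License, Municipal Registration, Operating Registration, Standard Authorization

Rule 1: provides live entertainment; is located in a residentially zoned district → Standard Authorization required.
Rule 2: revenue $1,825,000 ≤ $1,875,000 → Municipal Registration required.
Rule 3: revenue $1,825,000 < $3,000,000; provides live entertainment → Compliance Authorization not required.
Rule 4: does not prepare food on-site; revenue $1,825,000 ≥ $1,150,000 → Compliance Registration not required.
Rule 5: revenue $1,825,000 < $2,200,000 → General Business License required.
Rule 6: revenue $1,825,000 > $1,175,000 → Small Business Registration not required.
Rule 7: provides live entertainment → Operating Registration required.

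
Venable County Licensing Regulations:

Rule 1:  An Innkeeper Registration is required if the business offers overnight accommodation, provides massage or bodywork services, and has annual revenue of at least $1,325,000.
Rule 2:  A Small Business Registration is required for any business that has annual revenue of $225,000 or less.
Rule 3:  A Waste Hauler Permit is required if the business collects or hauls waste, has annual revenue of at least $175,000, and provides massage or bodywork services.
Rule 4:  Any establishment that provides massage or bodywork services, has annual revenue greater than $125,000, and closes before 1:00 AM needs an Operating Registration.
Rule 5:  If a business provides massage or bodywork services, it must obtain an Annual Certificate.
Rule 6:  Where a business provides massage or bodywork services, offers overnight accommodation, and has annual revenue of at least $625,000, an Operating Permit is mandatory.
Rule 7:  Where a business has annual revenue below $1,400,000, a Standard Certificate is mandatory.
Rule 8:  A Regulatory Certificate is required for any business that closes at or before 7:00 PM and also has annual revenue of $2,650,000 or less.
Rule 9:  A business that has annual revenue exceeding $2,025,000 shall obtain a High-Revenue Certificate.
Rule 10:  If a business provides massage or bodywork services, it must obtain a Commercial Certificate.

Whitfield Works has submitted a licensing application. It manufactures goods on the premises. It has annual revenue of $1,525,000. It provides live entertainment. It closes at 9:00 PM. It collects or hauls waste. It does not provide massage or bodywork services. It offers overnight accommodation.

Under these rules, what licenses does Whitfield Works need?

None

Rule 1: offers overnight accommodation; does not provide massage or bodywork services; revenue $1,525,000 ≥ $1,325,000 → Innkeeper Registration not required.
Rule 2: revenue $1,525,000 > $225,000 → Small Business Registration not required.
Rule 3: collects or hauls waste; revenue $1,525,000 ≥ $175,000; does not provide massage or bodywork services → Waste Hauler Permit not required.
Rule 4: does not provide massage or bodywork services; revenue $1,525,000 > $125,000; closes 9:00 PM, at/before 1:00 AM → Operating Registration not required.
Rule 5: does not provide massage or bodywork services → Annual Certificate not required.
Rule 6: does not provide massage or bodywork services; offers overnight accommodation; revenue $1,525,000 ≥ $625,000 → Operating Permit not required.
Rule 7: revenue $1,525,000 ≥ $1,400,000 → Standard Certificate not required.
Rule 8: closes 9:00 PM, after 7:00 PM; revenue $1,525,000 ≤ $2,650,000 → Regulatory Certificate not required.
Rule 9: revenue $1,525,000 ≤ $2,025,000 → High-Revenue Certificate not required.
Rule 10: does not provide massage or bodywork services → Commercial Certificate not required.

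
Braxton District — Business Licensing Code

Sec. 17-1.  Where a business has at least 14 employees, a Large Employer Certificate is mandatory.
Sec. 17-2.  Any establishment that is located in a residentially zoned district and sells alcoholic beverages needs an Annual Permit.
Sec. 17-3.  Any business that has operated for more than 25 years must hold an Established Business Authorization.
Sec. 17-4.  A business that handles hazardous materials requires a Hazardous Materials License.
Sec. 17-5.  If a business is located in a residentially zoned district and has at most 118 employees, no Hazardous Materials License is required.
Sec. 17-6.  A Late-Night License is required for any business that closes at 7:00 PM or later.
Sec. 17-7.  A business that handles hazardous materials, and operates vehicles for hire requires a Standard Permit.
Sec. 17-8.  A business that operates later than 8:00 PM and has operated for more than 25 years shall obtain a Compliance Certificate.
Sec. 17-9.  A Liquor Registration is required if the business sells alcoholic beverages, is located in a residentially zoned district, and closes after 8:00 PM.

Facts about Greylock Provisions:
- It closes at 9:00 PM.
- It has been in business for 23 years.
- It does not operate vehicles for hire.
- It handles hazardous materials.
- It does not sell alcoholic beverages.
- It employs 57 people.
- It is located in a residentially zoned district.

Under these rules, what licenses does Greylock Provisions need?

Sec. 17-1. employees 57 ≥ 14 → Large Employer Certificate required.
Sec. 17-2. is located in a residentially zoned district; does not sell alcoholic beverages → Annual Permit not required.
Sec. 17-3. years in business 23 ≤ 25 → Established Business Authorization not required.
Sec. 17-4. handles hazardous materials → Hazardous Materials License required.
Sec. 17-5. is located in a residentially zoned district; employees 57 ≤ 118 → exempt from Hazardous Materials License.
Sec. 17-6. closes 9:00 PM, after 7:00 PM → Late-Night License required.
Sec. 17-7. handles hazardous materials; does not operate vehicles for hire → Standard Permit not required.
Sec. 17-8. closes 9:00 PM, after 8:00 PM; years in business 23 ≤ 25 → Compliance Certificate not required.
Sec. 17-9. does not sell alcoholic beverages; is located in a residentially zoned district; closes 9:00 PM, after 8:00 PM → Liquor Registration not required.

Large Employer Certificate, Late-Night License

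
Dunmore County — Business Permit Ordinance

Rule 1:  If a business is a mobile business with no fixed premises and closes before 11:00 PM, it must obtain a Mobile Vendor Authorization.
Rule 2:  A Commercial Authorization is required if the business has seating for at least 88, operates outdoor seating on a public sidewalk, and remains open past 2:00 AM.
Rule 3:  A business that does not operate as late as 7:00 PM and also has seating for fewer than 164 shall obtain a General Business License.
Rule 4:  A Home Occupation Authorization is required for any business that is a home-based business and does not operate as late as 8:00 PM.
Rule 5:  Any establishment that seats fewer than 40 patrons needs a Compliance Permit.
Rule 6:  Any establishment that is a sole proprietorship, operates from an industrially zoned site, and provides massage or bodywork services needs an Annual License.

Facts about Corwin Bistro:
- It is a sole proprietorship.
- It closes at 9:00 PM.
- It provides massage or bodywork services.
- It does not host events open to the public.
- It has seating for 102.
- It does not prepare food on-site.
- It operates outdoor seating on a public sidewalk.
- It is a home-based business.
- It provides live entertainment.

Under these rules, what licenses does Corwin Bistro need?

None

Rule 1: is a home-based business (not: is a mobile business with no fixed premises); closes 9:00 PM, at/before 11:00 PM → Mobile Vendor Authorization not required.
Rule 2: seating 102 ≥ 88; operates outdoor seating on a public sidewalk; closes 9:00 PM, at/before 2:00 AM → Commercial Authorization not required.
Rule 3: closes 9:00 PM, after 7:00 PM; seating 102 < 164 → General Business License not required.
Rule 4: is a home-based business; closes 9:00 PM, after 8:00 PM → Home Occupation Authorization not required.
Rule 5: seating 102 ≥ 40 → Compliance Permit not required.
Rule 6: is a sole proprietorship; is a home-based business (not: operates from an industrially zoned site); provides massage or bodywork services → Annual License not required.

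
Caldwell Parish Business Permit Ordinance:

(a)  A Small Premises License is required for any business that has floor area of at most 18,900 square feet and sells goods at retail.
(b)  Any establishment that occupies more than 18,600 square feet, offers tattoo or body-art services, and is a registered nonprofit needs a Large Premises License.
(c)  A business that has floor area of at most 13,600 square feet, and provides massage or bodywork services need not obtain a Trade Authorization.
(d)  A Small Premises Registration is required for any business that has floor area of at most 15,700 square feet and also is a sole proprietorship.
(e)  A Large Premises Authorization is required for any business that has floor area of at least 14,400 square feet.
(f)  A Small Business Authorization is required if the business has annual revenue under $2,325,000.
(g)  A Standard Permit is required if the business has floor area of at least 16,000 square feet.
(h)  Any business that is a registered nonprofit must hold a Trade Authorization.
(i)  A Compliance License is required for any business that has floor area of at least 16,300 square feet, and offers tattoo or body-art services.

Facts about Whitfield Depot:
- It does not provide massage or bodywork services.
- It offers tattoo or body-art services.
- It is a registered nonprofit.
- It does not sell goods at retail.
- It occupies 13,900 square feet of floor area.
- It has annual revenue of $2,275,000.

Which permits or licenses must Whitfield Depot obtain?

(a) floor area 13,900 square feet ≤ 18,900 square feet; does not sell goods at retail → Small Premises License not required.
(b) floor area 13,900 square feet ≤ 18,600 square feet; offers tattoo or body-art services; is a registered nonprofit → Large Premises License not required.
(c) floor area 13,900 square feet > 13,600 square feet; does not provide massage or bodywork services → Trade Authorization exemption does not apply.
(d) floor area 13,900 square feet ≤ 15,700 square feet; is a registered nonprofit (not: is a sole proprietorship) → Small Premises Registration not required.
(e) floor area 13,900 square feet < 14,400 square feet → Large Premises Authorization not required.
(f) revenue $2,275,000 < $2,325,000 → Small Business Authorization required.
(g) floor area 13,900 square feet < 16,000 square feet → Standard Permit not required.
(h) is a registered nonprofit → Trade Authorization required.
(i) floor area 13,900 square feet < 16,300 square feet; offers tattoo or body-art services → Compliance License not required.

Small Business Authorization, Trade Authorization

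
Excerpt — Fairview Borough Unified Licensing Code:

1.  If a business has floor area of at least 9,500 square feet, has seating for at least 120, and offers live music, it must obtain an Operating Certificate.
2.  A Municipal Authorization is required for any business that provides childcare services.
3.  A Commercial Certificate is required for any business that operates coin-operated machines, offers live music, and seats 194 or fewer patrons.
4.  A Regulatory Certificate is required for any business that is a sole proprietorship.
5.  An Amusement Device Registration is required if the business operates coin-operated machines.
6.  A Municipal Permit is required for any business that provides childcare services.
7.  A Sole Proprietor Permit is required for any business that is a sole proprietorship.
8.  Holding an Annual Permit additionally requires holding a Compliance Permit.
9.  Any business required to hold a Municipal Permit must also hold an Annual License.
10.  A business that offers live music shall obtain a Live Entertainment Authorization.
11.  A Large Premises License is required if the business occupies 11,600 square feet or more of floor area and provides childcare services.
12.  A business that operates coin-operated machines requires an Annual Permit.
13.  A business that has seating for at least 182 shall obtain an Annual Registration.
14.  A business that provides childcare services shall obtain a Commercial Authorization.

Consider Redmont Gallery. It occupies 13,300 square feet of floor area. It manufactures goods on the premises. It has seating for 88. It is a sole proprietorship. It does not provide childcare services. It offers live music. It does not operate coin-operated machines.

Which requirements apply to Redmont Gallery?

1. floor area 13,300 square feet ≥ 9,500 square feet; seating 88 < 120; offers live music → Operating Certificate not required.
2. does not provide childcare services → Municipal Authorization not required.
3. does not operate coin-operated machines; offers live music; seating 88 ≤ 194 → Commercial Certificate not required.
4. is a sole proprietorship → Regulatory Certificate required.
5. does not operate coin-operated machines → Amusement Device Registration not required.
6. does not provide childcare services → Municipal Permit not required.
7. is a sole proprietorship → Sole Proprietor Permit required.
8. Annual Permit is not required → no effect.
9. Municipal Permit is not required → no effect.
10. offers live music → Live Entertainment Authorization required.
11. floor area 13,300 square feet ≥ 11,600 square feet; does not provide childcare services → Large Premises License not required.
12. does not operate coin-operated machines → Annual Permit not required.
13. seating 88 < 182 → Annual Registration not required.
14. does not provide childcare services → Commercial Authorization not required.

Live Entertainment Authorization, Regulatory Certificate, Sole Proprietor Permit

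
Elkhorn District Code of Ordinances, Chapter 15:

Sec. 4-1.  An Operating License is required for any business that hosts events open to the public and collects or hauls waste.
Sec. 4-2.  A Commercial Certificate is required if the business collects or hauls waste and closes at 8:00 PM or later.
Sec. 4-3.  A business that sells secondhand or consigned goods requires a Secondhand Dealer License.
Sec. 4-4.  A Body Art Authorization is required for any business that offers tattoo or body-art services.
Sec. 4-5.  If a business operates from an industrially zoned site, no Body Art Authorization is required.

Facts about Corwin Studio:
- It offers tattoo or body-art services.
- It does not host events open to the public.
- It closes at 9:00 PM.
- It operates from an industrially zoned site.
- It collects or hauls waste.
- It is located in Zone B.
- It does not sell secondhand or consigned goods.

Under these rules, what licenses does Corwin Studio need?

Commercial Certificate

Sec. 4-1. does not host events open to the public; collects or hauls waste → Operating License not required.
Sec. 4-2. collects or hauls waste; closes 9:00 PM, after 8:00 PM → Commercial Certificate required.
Sec. 4-3. does not sell secondhand or consigned goods → Secondhand Dealer License not required.
Sec. 4-4. offers tattoo or body-art services → Body Art Authorization required.
Sec. 4-5. operates from an industrially zoned site → exempt from Body Art Authorization.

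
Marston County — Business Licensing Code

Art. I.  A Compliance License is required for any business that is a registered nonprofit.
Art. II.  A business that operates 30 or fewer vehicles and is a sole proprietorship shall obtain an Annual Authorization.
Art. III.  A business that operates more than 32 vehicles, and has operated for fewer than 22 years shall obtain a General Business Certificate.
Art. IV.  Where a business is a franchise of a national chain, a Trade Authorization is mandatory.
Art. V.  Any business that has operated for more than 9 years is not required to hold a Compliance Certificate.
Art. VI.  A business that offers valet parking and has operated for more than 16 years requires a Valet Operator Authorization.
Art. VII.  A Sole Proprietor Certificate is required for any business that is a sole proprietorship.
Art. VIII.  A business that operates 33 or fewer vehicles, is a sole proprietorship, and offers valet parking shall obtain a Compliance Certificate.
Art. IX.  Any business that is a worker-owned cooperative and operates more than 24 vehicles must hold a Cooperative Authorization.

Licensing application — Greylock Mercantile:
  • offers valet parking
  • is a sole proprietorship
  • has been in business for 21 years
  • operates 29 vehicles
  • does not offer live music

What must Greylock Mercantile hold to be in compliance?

Art. I. is a sole proprietorship (not: is a registered nonprofit) → Compliance License not required.
Art. II. vehicles 29 ≤ 30; is a sole proprietorship → Annual Authorization required.
Art. III. vehicles 29 ≤ 32; years in business 21 < 22 → General Business Certificate not required.
Art. IV. is a sole proprietorship (not: is a franchise of a national chain) → Trade Authorization not required.
Art. V. years in business 21 > 9 → exempt from Compliance Certificate.
Art. VI. offers valet parking; years in business 21 > 16 → Valet Operator Authorization required.
Art. VII. is a sole proprietorship → Sole Proprietor Certificate required.
Art. VIII. vehicles 29 ≤ 33; is a sole proprietorship; offers valet parking → Compliance Certificate required.
Art. IX. is a sole proprietorship (not: is a worker-owned cooperative); vehicles 29 > 24 → Cooperative Authorization not required.

Annual Authorization, Sole Proprietor Certificate, Valet Operator Authorization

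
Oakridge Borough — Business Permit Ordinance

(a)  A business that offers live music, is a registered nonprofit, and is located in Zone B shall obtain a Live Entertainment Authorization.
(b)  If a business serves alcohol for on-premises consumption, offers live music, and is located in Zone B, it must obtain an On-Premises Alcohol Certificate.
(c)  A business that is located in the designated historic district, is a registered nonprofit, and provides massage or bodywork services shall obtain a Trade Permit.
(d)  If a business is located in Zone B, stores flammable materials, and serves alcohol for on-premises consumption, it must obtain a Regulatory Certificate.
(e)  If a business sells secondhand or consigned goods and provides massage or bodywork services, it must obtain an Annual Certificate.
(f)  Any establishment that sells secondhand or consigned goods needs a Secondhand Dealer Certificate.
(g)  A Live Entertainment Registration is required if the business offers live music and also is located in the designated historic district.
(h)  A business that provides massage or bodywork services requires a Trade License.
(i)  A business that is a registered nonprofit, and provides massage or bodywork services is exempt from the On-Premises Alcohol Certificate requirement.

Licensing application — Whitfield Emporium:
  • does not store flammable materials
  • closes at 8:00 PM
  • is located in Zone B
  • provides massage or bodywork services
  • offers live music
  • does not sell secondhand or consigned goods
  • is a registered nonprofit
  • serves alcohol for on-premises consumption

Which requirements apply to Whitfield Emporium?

Live Entertainment Authorization, Trade License

(a) offers live music; is a registered nonprofit; is located in Zone B → Live Entertainment Authorization required.
(b) serves alcohol for on-premises consumption; offers live music; is located in Zone B → On-Premises Alcohol Certificate required.
(c) is located in Zone B (not: is located in the designated historic district); is a registered nonprofit; provides massage or bodywork services → Trade Permit not required.
(d) is located in Zone B; does not store flammable materials; serves alcohol for on-premises consumption → Regulatory Certificate not required.
(e) does not sell secondhand or consigned goods; provides massage or bodywork services → Annual Certificate not required.
(f) does not sell secondhand or consigned goods → Secondhand Dealer Certificate not required.
(g) offers live music; is located in Zone B (not: is located in the designated historic district) → Live Entertainment Registration not required.
(h) provides massage or bodywork services → Trade License required.
(i) is a registered nonprofit; provides massage or bodywork services → exempt from On-Premises Alcohol Certificate.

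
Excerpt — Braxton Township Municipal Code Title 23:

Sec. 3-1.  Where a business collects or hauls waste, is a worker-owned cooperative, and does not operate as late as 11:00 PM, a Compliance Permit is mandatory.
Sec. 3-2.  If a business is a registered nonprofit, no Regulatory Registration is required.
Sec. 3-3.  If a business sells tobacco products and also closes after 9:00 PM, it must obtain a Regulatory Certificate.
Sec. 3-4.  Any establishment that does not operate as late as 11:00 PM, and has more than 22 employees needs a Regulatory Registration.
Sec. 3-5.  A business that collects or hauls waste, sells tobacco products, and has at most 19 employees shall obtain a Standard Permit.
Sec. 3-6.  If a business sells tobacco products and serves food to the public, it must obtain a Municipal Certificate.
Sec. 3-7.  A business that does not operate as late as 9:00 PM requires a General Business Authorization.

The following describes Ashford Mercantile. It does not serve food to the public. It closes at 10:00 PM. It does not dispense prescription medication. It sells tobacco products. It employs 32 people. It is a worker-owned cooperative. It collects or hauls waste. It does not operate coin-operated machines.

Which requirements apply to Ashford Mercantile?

Compliance Permit, Regulatory Certificate, Regulatory Registration

Sec. 3-1. collects or hauls waste; is a worker-owned cooperative; closes 10:00 PM, at/before 11:00 PM → Compliance Permit required.
Sec. 3-2. is a worker-owned cooperative (not: is a registered nonprofit) → Regulatory Registration exemption does not apply.
Sec. 3-3. sells tobacco products; closes 10:00 PM, after 9:00 PM → Regulatory Certificate required.
Sec. 3-4. closes 10:00 PM, at/before 11:00 PM; employees 32 > 22 → Regulatory Registration required.
Sec. 3-5. collects or hauls waste; sells tobacco products; employees 32 > 19 → Standard Permit not required.
Sec. 3-6. sells tobacco products; does not serve food to the public → Municipal Certificate not required.
Sec. 3-7. closes 10:00 PM, after 9:00 PM → General Business Authorization not required.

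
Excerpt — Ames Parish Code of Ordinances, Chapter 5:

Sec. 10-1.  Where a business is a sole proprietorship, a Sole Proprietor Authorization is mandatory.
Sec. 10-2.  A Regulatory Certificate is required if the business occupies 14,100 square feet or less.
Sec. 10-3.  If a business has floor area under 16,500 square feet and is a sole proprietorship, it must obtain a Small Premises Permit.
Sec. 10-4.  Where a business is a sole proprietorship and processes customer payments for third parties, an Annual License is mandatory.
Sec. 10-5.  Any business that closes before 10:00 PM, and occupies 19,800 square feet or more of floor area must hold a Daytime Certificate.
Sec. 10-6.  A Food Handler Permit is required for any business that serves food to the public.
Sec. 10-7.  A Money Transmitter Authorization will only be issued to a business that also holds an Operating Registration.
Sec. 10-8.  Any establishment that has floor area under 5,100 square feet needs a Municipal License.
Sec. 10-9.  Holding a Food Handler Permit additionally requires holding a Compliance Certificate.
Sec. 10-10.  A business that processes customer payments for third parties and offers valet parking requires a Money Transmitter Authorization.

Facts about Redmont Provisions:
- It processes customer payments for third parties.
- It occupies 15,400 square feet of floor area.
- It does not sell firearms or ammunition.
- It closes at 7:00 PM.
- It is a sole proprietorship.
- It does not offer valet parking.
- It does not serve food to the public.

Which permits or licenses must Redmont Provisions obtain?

Annual License, Small Premises Permit, Sole Proprietor Authorization

Sec. 10-1. is a sole proprietorship → Sole Proprietor Authorization required.
Sec. 10-2. floor area 15,400 square feet > 14,100 square feet → Regulatory Certificate not required.
Sec. 10-3. floor area 15,400 square feet < 16,500 square feet; is a sole proprietorship → Small Premises Permit required.
Sec. 10-4. is a sole proprietorship; processes customer payments for third parties → Annual License required.
Sec. 10-5. closes 7:00 PM, at/before 10:00 PM; floor area 15,400 square feet < 19,800 square feet → Daytime Certificate not required.
Sec. 10-6. does not serve food to the public → Food Handler Permit not required.
Sec. 10-7. Money Transmitter Authorization is not required → no effect.
Sec. 10-8. floor area 15,400 square feet ≥ 5,100 square feet → Municipal License not required.
Sec. 10-9. Food Handler Permit is not required → no effect.
Sec. 10-10. processes customer payments for third parties; does not offer valet parking → Money Transmitter Authorization not required.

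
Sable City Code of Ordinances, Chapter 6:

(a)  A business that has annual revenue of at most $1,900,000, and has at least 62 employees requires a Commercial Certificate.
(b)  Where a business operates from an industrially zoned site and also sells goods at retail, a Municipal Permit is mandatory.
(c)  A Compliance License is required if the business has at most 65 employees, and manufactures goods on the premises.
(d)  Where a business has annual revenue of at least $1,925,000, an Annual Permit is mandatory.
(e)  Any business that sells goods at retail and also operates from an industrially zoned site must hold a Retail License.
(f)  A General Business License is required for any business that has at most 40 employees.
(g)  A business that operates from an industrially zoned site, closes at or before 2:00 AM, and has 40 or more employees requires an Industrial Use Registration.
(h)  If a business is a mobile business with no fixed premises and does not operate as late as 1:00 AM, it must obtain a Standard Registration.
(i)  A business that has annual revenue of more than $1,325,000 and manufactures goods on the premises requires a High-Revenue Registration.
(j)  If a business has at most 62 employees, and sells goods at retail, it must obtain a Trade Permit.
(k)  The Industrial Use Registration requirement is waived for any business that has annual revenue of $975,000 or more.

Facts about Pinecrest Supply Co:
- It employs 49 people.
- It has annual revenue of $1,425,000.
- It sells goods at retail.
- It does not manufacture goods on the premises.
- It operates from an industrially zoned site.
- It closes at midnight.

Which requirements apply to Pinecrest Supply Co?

(a) revenue $1,425,000 ≤ $1,900,000; employees 49 < 62 → Commercial Certificate not required.
(b) operates from an industrially zoned site; sells goods at retail → Municipal Permit required.
(c) employees 49 ≤ 65; does not manufacture goods on the premises → Compliance License not required.
(d) revenue $1,425,000 < $1,925,000 → Annual Permit not required.
(e) sells goods at retail; operates from an industrially zoned site → Retail License required.
(f) employees 49 > 40 → General Business License not required.
(g) operates from an industrially zoned site; closes midnight, at/before 2:00 AM; employees 49 ≥ 40 → Industrial Use Registration required.
(h) operates from an industrially zoned site (not: is a mobile business with no fixed premises); closes midnight, at/before 1:00 AM → Standard Registration not required.
(i) revenue $1,425,000 > $1,325,000; does not manufacture goods on the premises → High-Revenue Registration not required.
(j) employees 49 ≤ 62; sells goods at retail → Trade Permit required.
(k) revenue $1,425,000 ≥ $975,000 → exempt from Industrial Use Registration.

Municipal Permit, Retail License, Trade Permit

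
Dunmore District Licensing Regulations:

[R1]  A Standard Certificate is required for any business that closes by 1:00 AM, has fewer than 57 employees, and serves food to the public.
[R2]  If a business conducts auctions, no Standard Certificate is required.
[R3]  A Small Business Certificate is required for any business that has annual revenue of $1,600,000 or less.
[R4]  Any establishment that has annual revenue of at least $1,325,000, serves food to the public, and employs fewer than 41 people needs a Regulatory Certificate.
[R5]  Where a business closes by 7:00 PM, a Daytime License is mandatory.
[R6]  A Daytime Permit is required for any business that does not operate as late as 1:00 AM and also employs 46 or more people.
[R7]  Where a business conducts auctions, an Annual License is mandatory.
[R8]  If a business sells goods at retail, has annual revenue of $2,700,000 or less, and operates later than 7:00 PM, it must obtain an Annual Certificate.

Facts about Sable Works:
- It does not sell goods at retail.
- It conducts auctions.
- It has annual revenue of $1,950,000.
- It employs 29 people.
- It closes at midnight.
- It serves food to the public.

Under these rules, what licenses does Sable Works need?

Annual License, Regulatory Certificate

[R1] closes midnight, at/before 1:00 AM; employees 29 < 57; serves food to the public → Standard Certificate required.
[R2] conducts auctions → exempt from Standard Certificate.
[R3] revenue $1,950,000 > $1,600,000 → Small Business Certificate not required.
[R4] revenue $1,950,000 ≥ $1,325,000; serves food to the public; employees 29 < 41 → Regulatory Certificate required.
[R5] closes midnight, after 7:00 PM → Daytime License not required.
[R6] closes midnight, at/before 1:00 AM; employees 29 < 46 → Daytime Permit not required.
[R7] conducts auctions → Annual License required.
[R8] does not sell goods at retail; revenue $1,950,000 ≤ $2,700,000; closes midnight, after 7:00 PM → Annual Certificate not required.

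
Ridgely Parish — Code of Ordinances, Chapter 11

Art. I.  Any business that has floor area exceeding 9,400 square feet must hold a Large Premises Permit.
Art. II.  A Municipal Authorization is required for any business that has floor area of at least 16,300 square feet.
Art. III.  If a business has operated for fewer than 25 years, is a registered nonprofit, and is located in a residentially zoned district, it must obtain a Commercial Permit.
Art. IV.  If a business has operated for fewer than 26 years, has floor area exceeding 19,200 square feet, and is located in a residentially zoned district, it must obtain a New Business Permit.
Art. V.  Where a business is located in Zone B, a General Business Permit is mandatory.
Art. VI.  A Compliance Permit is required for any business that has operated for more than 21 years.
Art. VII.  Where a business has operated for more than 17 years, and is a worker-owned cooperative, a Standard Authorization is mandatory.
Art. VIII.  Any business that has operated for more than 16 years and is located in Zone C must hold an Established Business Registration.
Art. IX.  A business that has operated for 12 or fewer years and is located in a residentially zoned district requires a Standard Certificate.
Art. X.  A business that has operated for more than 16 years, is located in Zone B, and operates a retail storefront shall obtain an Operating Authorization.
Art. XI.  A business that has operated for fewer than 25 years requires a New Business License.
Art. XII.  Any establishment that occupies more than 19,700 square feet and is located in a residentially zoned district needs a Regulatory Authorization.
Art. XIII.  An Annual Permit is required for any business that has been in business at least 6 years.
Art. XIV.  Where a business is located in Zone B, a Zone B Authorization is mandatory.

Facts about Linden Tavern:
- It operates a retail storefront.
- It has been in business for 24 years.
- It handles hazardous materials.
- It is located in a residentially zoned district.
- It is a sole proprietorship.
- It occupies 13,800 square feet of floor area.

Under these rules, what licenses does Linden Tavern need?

Art. I. floor area 13,800 square feet > 9,400 square feet → Large Premises Permit required.
Art. II. floor area 13,800 square feet < 16,300 square feet → Municipal Authorization not required.
Art. III. years in business 24 < 25; is a sole proprietorship (not: is a registered nonprofit); is located in a residentially zoned district → Commercial Permit not required.
Art. IV. years in business 24 < 26; floor area 13,800 square feet ≤ 19,200 square feet; is located in a residentially zoned district → New Business Permit not required.
Art. V. is located in a residentially zoned district (not: is located in Zone B) → General Business Permit not required.
Art. VI. years in business 24 > 21 → Compliance Permit required.
Art. VII. years in business 24 > 17; is a sole proprietorship (not: is a worker-owned cooperative) → Standard Authorization not required.
Art. VIII. years in business 24 > 16; is located in a residentially zoned district (not: is located in Zone C) → Established Business Registration not required.
Art. IX. years in business 24 > 12; is located in a residentially zoned district → Standard Certificate not required.
Art. X. years in business 24 > 16; is located in a residentially zoned district (not: is located in Zone B); operates a retail storefront → Operating Authorization not required.
Art. XI. years in business 24 < 25 → New Business License required.
Art. XII. floor area 13,800 square feet ≤ 19,700 square feet; is located in a residentially zoned district → Regulatory Authorization not required.
Art. XIII. years in business 24 ≥ 6 → Annual Permit required.
Art. XIV. is located in a residentially zoned district (not: is located in Zone B) → Zone B Authorization not required.

Annual Permit, Compliance Permit, Large Premises Permit, New Business License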